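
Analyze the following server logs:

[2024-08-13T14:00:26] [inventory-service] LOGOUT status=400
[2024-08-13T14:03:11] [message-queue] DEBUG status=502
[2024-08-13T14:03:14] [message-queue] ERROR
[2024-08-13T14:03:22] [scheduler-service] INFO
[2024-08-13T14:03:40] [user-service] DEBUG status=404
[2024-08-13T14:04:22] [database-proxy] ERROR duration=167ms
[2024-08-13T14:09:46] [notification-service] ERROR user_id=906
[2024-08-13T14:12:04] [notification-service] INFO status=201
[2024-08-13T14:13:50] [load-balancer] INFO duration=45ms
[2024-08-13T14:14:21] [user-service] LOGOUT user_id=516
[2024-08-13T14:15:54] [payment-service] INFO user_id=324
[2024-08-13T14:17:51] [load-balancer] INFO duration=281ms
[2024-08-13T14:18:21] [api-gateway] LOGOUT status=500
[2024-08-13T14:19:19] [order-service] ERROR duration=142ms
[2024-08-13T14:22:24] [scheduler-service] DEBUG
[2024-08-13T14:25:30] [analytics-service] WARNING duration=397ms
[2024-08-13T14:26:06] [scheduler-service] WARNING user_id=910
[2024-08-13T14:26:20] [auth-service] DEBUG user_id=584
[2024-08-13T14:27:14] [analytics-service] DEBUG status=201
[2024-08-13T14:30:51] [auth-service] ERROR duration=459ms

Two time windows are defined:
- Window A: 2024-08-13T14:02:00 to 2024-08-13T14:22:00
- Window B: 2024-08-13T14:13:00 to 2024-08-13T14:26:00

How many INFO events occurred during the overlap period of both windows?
3

To find overlap events:

1. Window A: 2024-08-13T14:02:00 to 2024-08-13T14:22:00
2. Window B: 2024-08-13T14:13:00 to 2024-08-13T14:26:00
3. Overlap period: 2024-08-13T14:13:00 to 2024-08-13T14:22:00
4. Count INFO events in overlap: 3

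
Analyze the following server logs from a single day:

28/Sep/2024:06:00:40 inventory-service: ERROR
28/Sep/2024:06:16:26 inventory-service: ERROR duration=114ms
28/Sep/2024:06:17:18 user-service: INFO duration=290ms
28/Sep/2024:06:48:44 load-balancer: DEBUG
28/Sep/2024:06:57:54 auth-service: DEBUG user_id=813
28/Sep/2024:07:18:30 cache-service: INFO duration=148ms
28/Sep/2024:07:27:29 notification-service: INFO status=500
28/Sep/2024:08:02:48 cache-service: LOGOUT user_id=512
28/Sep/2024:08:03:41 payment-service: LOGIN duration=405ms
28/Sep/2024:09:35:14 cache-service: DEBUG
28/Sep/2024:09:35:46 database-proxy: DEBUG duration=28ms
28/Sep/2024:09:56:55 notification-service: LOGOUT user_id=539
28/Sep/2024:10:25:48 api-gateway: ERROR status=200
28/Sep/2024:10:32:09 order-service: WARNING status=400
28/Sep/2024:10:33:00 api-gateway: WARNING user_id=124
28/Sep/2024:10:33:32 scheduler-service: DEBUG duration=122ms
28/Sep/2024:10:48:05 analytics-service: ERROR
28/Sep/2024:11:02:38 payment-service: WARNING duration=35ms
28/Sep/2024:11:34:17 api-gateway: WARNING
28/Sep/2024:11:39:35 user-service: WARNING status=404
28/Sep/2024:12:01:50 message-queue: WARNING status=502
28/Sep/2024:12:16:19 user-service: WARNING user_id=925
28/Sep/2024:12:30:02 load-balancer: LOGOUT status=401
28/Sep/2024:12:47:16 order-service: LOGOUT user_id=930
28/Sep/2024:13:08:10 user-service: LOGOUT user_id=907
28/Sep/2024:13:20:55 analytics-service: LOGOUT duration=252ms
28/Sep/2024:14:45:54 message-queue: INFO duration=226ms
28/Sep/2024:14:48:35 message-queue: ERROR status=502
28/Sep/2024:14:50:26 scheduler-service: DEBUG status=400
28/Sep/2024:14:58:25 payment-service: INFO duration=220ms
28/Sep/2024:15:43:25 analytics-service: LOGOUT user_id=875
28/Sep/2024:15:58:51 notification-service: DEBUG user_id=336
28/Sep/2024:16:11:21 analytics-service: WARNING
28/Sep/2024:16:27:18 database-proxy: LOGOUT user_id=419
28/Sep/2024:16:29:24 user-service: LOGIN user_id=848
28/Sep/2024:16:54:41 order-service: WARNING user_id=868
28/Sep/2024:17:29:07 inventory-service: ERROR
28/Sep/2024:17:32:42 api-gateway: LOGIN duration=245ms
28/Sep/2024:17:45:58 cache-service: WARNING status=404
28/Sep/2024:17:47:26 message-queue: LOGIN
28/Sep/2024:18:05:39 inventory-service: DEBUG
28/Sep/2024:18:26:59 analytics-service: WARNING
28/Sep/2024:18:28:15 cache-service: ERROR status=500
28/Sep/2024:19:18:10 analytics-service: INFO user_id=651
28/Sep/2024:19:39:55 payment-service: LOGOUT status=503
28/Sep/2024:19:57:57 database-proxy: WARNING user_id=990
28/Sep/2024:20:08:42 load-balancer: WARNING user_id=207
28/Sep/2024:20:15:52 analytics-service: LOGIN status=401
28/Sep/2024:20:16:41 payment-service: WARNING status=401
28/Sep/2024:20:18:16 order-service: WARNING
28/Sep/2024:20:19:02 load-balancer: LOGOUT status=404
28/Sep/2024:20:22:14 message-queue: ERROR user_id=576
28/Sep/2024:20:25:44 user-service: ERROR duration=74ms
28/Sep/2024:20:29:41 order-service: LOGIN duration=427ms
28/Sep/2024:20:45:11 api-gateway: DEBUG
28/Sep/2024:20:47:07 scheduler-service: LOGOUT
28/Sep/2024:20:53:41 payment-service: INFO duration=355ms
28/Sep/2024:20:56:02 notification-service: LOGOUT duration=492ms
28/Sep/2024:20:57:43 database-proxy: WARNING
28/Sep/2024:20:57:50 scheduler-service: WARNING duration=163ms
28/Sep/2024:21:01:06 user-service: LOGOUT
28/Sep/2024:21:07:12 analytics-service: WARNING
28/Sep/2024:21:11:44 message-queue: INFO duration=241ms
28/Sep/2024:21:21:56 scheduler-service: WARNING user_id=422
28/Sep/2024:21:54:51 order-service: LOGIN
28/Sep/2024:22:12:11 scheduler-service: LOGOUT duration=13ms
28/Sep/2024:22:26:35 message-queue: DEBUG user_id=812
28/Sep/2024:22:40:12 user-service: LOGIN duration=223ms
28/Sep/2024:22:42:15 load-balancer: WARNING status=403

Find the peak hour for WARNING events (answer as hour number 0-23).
20

To find the peak hour:

1. Group all WARNING events by hour
2. Count events in each hour
3. Find hour with maximum count
4. Peak hour: 20 (with 5 events)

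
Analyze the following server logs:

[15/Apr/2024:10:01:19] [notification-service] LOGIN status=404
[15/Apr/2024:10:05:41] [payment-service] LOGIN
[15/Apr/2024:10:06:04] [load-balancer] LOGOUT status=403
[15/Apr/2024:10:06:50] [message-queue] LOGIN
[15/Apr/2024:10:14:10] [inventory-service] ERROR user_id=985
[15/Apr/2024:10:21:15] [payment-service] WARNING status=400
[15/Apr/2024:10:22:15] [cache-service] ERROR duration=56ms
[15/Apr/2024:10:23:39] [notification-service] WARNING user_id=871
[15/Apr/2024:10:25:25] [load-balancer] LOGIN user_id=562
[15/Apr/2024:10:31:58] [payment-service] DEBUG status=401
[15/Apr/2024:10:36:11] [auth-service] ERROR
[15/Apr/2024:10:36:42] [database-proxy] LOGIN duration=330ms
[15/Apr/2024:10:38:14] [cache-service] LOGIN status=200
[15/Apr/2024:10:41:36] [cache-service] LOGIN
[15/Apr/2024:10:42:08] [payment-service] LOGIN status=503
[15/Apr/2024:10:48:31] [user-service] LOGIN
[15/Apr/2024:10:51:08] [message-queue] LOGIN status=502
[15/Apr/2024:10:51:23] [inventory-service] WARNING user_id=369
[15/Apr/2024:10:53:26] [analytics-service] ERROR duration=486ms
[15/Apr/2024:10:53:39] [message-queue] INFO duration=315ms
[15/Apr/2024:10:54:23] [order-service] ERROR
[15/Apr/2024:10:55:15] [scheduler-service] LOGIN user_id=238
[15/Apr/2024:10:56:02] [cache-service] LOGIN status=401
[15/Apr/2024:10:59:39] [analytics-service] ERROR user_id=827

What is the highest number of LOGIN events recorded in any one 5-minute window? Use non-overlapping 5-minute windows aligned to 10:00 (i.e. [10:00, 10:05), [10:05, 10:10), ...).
2

To find the burst window:

1. Divide the log period into non-overlapping 5-minute windows starting at 10:00
2. Count LOGIN events in each window
3. Find the window with maximum count
4. Maximum events in a window: 2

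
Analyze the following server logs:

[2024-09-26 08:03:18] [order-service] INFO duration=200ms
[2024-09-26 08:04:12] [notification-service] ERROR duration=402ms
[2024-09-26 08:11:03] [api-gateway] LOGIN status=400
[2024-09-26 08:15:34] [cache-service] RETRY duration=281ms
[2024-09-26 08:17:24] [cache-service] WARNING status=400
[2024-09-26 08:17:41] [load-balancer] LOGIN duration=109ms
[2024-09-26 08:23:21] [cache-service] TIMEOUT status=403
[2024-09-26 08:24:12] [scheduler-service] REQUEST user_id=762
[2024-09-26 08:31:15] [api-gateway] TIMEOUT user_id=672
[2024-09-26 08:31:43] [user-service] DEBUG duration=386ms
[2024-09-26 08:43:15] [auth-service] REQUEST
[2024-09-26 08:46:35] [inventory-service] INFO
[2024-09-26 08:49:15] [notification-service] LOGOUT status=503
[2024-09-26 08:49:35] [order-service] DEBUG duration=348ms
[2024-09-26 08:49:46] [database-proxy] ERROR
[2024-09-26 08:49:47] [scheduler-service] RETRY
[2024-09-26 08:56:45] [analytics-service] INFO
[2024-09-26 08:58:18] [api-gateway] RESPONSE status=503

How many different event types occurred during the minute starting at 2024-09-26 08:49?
4

To count unique event types:

1. Filter events in the minute starting at 2024-09-26 08:49
2. Extract event types from matching entries
3. Count unique types: 4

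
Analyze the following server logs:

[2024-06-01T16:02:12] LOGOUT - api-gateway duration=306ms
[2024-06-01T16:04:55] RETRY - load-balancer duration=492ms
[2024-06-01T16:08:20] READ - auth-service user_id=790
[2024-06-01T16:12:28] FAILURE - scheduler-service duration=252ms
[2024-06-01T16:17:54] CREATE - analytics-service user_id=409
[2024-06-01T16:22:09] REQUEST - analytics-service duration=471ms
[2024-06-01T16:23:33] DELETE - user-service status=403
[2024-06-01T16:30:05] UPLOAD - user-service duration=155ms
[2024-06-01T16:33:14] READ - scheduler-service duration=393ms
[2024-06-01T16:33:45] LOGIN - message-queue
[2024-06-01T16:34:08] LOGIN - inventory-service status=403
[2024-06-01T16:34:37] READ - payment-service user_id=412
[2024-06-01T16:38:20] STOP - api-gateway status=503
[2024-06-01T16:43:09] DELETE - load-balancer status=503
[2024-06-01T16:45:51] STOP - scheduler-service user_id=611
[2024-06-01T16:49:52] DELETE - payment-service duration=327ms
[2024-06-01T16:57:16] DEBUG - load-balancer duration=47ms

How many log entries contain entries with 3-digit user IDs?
4

To find matching entries:

1. Pattern to match: entries with 3-digit user IDs
2. Scan each log entry for the pattern
3. Count matches: 4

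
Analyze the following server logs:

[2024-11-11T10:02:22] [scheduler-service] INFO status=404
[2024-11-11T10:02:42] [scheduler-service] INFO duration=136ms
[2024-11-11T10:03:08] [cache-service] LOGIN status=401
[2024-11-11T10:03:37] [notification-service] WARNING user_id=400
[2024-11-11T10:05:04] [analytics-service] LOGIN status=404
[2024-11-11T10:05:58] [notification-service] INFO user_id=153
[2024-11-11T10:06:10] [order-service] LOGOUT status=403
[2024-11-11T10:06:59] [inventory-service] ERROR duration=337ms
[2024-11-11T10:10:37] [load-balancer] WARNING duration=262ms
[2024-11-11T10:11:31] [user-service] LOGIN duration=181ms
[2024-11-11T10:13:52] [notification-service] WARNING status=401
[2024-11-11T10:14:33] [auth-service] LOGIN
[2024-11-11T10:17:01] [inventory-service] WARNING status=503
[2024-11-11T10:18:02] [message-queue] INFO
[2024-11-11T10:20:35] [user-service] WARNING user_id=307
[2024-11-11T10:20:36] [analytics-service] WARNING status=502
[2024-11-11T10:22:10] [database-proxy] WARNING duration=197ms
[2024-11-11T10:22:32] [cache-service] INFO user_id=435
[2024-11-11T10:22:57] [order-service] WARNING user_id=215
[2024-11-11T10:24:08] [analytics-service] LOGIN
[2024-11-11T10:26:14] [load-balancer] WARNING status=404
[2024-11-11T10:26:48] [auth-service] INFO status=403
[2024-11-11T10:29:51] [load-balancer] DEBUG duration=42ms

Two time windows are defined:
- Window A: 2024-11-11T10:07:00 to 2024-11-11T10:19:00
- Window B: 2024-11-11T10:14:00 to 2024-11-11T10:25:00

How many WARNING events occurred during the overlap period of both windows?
1

To find overlap events:

1. Window A: 2024-11-11T10:07:00 to 2024-11-11T10:19:00
2. Window B: 2024-11-11T10:14:00 to 2024-11-11T10:25:00
3. Overlap period: 2024-11-11T10:14:00 to 2024-11-11T10:19:00
4. Count WARNING events in overlap: 1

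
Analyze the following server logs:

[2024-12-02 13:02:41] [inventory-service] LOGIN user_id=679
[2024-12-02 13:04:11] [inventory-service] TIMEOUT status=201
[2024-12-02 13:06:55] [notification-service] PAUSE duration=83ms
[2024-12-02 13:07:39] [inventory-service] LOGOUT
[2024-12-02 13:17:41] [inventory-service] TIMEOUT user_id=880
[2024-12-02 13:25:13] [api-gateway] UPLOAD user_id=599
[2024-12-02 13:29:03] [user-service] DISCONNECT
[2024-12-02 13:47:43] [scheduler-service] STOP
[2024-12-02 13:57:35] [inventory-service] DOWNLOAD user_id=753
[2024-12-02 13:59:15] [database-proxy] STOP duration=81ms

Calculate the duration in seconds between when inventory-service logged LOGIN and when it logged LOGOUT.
298

To find the time between events:

1. Locate the first LOGIN event for inventory-service: 2024-12-02 13:02:41
2. Locate the first LOGOUT event for inventory-service: 2024-12-02 13:07:39
3. Calculate the difference: 2024-12-02 13:07:39 - 2024-12-02 13:02:41 = 298 seconds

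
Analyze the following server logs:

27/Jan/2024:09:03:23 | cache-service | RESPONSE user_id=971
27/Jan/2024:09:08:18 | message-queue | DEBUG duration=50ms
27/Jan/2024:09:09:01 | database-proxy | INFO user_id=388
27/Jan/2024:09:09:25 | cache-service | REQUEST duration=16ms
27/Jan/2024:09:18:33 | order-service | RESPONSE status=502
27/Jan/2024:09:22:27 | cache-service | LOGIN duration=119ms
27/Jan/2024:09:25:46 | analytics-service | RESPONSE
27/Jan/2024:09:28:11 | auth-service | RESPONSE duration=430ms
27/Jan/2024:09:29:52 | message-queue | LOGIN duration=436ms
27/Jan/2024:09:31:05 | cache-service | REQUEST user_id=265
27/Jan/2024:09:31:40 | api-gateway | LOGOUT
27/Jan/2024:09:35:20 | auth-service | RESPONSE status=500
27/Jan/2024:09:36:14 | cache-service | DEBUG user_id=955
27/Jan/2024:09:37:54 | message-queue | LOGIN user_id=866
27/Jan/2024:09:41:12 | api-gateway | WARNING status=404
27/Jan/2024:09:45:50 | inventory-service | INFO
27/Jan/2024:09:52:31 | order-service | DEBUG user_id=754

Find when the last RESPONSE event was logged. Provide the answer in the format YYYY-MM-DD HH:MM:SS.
2024-01-27 09:35:20

To find the last event:

1. Filter for all RESPONSE events
2. Sort by timestamp
3. Select the last one
4. Timestamp: 2024-01-27 09:35:20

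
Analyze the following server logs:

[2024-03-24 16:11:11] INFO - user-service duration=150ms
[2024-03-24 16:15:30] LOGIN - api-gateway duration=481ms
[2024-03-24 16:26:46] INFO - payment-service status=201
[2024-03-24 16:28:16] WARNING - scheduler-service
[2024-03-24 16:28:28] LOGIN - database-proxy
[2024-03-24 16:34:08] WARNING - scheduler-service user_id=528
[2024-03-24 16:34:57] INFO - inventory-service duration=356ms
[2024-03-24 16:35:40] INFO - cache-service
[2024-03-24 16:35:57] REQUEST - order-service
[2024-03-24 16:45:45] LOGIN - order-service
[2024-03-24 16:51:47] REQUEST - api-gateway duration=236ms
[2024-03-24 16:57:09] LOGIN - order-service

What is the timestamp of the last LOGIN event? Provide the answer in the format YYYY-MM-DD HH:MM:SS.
2024-03-24 16:57:09

To find the last event:

1. Filter for all LOGIN events
2. Sort by timestamp
3. Select the last one
4. Timestamp: 2024-03-24 16:57:09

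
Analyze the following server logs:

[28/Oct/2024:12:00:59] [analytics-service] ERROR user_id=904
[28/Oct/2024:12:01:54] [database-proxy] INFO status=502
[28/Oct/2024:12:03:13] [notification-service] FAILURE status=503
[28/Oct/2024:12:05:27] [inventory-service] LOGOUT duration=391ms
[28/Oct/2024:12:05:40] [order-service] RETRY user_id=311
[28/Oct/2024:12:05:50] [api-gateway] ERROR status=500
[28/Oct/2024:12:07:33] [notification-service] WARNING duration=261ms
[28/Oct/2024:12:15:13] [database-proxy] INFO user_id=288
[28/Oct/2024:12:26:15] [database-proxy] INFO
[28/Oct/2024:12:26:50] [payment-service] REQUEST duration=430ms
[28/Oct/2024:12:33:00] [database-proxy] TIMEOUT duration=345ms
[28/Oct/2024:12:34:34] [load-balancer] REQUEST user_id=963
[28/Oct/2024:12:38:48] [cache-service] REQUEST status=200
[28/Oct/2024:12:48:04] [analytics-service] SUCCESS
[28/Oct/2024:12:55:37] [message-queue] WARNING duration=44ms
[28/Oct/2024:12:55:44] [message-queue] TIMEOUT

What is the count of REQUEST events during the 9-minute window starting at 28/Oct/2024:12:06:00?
0

To count events in the time window:

1. Window boundaries: 28/Oct/2024:12:06:00 to 28/Oct/2024:12:15:00
2. Filter for REQUEST events within this window
3. Count matching events: 0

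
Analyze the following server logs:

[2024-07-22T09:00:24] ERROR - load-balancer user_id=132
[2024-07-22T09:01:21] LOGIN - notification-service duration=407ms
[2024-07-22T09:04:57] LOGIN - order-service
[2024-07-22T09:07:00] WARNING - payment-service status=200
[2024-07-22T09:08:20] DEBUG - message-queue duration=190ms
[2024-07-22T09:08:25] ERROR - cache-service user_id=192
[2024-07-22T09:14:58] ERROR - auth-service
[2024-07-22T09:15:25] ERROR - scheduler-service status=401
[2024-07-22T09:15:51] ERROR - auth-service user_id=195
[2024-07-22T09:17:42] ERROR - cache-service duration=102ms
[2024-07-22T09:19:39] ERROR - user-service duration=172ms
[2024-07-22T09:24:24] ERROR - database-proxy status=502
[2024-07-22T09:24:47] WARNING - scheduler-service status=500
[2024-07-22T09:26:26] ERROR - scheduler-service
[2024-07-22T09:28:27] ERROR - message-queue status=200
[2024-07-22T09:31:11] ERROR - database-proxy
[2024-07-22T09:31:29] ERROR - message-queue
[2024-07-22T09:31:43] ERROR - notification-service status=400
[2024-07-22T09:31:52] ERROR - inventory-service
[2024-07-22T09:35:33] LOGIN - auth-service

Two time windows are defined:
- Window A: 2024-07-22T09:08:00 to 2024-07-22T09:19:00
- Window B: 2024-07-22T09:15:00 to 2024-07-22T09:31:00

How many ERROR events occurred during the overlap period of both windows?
3

To find overlap events:

1. Window A: 2024-07-22T09:08:00 to 2024-07-22T09:19:00
2. Window B: 2024-07-22T09:15:00 to 2024-07-22T09:31:00
3. Overlap period: 2024-07-22T09:15:00 to 2024-07-22T09:19:00
4. Count ERROR events in overlap: 3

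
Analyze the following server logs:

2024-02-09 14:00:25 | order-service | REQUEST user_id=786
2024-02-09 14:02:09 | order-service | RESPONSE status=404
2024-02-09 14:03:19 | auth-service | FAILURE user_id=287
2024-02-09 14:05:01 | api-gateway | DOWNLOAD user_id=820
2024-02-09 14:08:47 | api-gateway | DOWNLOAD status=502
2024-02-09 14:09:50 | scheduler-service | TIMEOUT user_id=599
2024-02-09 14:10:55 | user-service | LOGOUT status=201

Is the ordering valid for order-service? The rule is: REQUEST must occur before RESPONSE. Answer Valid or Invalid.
Valid

To validate ordering:

1. Required order: REQUEST → RESPONSE
2. Rule: REQUEST must occur before RESPONSE
3. Check actual order of events for order-service
4. Result: Valid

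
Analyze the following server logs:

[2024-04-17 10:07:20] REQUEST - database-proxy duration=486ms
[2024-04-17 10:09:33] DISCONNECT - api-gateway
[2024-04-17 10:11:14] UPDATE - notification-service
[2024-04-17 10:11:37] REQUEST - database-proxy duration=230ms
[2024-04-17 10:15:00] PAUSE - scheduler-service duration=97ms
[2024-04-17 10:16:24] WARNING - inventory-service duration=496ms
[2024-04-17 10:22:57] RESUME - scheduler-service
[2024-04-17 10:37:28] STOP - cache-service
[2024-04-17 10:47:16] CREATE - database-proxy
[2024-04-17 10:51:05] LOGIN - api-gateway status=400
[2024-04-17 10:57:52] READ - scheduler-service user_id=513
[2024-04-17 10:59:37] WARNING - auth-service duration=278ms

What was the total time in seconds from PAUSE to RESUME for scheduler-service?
477

To calculate state duration:

1. Find PAUSE event for scheduler-service: 2024-04-17 10:15:00
2. Find RESUME event for scheduler-service: 2024-04-17 10:22:57
3. Calculate duration: 2024-04-17 10:22:57 - 2024-04-17 10:15:00 = 477 seconds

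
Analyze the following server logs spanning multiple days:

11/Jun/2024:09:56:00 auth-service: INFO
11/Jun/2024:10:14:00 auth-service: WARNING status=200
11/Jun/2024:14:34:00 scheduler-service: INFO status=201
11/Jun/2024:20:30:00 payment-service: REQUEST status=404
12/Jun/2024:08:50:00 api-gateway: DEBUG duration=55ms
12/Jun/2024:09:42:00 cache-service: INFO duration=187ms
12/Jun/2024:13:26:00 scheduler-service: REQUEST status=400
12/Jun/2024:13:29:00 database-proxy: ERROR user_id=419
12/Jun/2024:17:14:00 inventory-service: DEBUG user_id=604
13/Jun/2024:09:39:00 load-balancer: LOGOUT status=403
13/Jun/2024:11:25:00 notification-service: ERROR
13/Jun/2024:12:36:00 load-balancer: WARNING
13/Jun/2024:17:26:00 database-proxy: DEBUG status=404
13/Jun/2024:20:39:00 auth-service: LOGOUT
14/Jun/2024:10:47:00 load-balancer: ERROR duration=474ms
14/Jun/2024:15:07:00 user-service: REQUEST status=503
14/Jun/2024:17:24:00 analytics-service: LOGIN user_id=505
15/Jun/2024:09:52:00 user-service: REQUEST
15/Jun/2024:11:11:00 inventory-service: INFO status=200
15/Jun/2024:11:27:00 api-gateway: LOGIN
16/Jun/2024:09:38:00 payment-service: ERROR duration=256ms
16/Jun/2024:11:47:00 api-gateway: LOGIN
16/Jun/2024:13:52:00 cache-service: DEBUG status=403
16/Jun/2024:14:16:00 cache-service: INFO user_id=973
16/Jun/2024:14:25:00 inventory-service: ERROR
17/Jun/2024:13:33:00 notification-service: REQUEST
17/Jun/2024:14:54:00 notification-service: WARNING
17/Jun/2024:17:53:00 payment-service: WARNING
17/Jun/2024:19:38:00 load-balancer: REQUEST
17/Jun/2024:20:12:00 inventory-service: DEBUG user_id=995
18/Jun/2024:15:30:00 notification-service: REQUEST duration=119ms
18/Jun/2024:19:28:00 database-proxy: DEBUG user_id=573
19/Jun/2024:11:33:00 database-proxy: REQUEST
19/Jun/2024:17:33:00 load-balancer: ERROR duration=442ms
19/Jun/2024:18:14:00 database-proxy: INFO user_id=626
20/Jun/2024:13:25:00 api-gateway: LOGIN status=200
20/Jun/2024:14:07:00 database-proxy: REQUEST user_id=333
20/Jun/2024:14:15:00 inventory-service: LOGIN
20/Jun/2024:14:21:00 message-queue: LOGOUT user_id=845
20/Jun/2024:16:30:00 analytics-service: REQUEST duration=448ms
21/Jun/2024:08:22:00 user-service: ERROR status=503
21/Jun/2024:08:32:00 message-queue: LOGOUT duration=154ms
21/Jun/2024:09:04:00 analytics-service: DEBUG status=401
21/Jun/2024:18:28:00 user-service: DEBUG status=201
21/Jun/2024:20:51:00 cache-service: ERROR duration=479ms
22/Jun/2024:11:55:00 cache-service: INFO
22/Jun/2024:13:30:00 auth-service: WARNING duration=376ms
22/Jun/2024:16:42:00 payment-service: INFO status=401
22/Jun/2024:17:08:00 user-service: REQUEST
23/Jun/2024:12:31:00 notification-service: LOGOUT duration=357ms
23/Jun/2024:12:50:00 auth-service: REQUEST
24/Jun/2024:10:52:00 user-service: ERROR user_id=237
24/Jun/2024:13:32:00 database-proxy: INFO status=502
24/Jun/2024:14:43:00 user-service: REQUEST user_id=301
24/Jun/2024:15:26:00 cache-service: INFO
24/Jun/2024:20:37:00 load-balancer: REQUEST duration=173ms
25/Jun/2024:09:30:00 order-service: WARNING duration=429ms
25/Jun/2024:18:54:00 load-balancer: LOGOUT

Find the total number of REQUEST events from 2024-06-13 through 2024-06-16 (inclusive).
2

To filter by date range:

1. Date range: 2024-06-13 through 2024-06-16, both dates inclusive
2. Filter for REQUEST events whose date falls in this range
3. Count matching events: 2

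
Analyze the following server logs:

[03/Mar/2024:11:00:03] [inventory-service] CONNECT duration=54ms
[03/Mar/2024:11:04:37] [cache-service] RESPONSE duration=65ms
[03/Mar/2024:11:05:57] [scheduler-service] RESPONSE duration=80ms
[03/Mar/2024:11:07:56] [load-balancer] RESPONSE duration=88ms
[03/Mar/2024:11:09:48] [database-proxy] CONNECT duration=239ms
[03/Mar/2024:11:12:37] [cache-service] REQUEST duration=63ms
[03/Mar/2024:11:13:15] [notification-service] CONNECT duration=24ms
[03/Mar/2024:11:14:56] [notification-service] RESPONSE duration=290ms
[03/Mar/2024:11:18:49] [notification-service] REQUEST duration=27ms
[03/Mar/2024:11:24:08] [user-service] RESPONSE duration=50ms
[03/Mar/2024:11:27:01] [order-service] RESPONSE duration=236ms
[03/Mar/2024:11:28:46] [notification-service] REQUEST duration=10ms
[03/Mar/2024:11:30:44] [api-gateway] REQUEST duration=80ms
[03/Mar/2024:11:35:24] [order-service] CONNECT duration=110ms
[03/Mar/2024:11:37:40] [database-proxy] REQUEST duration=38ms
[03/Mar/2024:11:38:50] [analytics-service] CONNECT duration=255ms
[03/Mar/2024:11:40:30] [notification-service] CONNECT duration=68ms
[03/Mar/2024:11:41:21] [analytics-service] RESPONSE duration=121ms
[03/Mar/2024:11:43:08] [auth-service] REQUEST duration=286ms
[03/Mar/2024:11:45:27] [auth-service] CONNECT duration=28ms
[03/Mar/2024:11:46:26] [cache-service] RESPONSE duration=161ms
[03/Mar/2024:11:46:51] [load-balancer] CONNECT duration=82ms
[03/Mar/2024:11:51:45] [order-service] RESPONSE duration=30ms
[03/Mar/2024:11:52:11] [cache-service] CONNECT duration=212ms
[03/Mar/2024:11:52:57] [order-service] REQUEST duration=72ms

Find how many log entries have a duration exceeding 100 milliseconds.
9

To count timeouts:

1. Threshold: 100ms
2. Extract duration from each log entry
3. Count entries where duration > 100
4. Timeout count: 9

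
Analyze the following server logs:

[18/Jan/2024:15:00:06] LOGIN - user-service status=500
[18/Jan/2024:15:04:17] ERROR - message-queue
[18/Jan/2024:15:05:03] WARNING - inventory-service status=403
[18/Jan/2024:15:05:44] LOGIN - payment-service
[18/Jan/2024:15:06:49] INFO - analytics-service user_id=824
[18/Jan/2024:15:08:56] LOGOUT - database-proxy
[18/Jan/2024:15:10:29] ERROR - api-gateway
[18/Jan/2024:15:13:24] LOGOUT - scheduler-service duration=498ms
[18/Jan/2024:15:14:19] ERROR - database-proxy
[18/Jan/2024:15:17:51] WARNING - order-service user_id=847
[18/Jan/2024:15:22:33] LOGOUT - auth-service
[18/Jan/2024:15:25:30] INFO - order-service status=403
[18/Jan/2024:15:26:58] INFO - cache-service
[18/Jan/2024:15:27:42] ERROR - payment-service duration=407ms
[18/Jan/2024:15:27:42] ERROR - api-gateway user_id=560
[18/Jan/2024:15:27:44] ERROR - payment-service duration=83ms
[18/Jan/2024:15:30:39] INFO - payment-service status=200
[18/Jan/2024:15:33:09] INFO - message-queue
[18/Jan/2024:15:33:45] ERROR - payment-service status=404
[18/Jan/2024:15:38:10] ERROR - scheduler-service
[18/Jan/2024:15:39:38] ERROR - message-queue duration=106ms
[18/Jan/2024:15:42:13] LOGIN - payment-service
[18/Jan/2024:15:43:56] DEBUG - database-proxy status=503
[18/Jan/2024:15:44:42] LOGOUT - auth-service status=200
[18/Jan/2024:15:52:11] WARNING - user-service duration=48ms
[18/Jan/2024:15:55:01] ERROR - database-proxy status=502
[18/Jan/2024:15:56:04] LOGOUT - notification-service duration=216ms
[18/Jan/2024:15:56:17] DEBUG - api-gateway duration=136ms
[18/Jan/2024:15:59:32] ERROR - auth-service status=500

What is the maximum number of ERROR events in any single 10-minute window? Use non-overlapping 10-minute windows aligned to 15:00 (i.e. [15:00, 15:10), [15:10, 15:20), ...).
3

To find the burst window:

1. Divide the log period into non-overlapping 10-minute windows starting at 15:00
2. Count ERROR events in each window
3. Find the window with maximum count
4. Maximum events in a window: 3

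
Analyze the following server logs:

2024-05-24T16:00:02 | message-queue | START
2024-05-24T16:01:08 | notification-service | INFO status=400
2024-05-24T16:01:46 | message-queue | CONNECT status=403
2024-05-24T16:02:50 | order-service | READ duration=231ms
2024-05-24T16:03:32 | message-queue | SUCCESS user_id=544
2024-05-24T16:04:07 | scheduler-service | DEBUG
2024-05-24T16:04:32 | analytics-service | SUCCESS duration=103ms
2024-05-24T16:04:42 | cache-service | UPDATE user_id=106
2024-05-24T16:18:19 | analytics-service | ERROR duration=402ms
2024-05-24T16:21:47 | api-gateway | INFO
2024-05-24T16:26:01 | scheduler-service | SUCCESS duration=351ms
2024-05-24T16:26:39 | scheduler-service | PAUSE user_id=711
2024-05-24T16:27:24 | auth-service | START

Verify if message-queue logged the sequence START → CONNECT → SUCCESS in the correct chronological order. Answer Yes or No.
Yes

To verify sequence order:

1. Find all events in sequence START → CONNECT → SUCCESS for message-queue
2. Extract their timestamps
3. Check if timestamps are in ascending order
4. Result: Yes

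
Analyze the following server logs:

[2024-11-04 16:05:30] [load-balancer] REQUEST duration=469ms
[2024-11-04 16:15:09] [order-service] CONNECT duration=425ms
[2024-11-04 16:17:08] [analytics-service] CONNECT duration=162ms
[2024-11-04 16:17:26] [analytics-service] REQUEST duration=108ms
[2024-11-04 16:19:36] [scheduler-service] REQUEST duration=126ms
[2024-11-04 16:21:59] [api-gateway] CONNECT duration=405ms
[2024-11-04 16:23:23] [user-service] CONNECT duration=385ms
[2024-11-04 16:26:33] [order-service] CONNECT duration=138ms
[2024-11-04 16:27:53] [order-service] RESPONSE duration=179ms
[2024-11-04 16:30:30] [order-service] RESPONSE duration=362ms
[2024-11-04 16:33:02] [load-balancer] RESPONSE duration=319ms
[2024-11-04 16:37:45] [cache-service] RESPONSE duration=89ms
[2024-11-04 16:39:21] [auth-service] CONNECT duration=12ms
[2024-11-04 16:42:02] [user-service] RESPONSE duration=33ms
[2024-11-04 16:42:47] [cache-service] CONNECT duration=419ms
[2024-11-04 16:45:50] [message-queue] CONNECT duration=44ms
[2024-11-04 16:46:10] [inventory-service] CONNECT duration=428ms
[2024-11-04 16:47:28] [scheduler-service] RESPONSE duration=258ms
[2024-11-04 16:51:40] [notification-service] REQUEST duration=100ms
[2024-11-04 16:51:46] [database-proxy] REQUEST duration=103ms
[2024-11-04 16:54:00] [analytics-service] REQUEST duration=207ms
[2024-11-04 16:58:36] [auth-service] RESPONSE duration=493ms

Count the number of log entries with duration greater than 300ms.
9

To count timeouts:

1. Threshold: 300ms
2. Extract duration from each log entry
3. Count entries where duration > 300
4. Timeout count: 9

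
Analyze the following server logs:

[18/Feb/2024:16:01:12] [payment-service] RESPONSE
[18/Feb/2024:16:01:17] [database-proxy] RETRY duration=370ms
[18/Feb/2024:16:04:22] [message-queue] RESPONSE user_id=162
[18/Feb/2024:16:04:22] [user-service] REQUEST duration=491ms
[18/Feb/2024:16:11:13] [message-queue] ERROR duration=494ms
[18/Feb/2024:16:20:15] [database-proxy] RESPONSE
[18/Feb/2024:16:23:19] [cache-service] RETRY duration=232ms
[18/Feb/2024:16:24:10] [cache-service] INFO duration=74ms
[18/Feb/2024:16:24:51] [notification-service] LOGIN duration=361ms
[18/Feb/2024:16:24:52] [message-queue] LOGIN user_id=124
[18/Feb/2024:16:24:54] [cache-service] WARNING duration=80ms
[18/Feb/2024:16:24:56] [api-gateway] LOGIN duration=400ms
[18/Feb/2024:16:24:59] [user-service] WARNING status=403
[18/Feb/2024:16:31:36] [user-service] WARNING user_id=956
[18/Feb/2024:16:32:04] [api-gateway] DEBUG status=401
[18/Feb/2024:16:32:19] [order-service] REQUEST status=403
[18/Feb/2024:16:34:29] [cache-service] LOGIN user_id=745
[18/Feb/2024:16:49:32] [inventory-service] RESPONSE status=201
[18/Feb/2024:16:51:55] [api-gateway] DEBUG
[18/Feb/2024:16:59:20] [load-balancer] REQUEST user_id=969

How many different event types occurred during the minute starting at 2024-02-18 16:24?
3

To count unique event types:

1. Filter events in the minute starting at 2024-02-18 16:24
2. Extract event types from matching entries
3. Count unique types: 3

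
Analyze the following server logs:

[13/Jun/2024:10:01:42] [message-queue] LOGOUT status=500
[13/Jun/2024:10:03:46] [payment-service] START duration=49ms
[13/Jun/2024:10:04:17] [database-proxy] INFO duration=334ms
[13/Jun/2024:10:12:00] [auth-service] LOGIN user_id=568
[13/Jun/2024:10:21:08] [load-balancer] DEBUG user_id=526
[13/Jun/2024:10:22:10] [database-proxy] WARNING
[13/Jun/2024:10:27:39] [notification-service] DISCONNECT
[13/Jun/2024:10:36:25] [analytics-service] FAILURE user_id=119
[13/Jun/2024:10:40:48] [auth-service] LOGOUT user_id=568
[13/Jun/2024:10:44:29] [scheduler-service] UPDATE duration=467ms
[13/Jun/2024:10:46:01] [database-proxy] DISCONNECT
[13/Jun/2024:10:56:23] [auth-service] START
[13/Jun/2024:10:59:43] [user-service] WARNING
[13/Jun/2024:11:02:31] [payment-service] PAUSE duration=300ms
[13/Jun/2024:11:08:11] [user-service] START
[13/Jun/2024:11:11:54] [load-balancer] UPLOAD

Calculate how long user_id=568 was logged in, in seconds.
1728

To calculate session duration:

1. Find LOGIN event for user_id=568: 13/Jun/2024:10:12:00
2. Find LOGOUT event for user_id=568: 13/Jun/2024:10:40:48
3. Session duration: 13/Jun/2024:10:40:48 - 13/Jun/2024:10:12:00 = 1728 seconds (28 minutes)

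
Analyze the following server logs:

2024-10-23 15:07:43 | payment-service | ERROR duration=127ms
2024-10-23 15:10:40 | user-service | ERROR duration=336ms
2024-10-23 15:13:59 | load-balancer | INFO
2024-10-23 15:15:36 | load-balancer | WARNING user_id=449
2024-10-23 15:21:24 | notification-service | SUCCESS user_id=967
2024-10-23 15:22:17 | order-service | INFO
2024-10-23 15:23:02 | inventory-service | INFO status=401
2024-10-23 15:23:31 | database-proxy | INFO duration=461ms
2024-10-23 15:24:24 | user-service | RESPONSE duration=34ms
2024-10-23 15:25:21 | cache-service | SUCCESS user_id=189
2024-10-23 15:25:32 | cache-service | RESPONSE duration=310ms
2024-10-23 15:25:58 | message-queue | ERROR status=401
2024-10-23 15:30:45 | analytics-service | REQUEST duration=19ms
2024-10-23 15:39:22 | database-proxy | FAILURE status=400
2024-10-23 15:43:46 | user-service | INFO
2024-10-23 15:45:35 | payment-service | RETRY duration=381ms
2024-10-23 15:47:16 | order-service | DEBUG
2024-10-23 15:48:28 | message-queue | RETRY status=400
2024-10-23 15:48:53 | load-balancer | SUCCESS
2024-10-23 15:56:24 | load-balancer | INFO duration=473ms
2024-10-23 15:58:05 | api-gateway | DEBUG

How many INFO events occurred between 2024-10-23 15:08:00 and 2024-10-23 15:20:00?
1

To count events in the time window:

1. Window boundaries: 2024-10-23 15:08:00 to 2024-10-23 15:20:00
2. Filter for INFO events within this window
3. Count matching events: 1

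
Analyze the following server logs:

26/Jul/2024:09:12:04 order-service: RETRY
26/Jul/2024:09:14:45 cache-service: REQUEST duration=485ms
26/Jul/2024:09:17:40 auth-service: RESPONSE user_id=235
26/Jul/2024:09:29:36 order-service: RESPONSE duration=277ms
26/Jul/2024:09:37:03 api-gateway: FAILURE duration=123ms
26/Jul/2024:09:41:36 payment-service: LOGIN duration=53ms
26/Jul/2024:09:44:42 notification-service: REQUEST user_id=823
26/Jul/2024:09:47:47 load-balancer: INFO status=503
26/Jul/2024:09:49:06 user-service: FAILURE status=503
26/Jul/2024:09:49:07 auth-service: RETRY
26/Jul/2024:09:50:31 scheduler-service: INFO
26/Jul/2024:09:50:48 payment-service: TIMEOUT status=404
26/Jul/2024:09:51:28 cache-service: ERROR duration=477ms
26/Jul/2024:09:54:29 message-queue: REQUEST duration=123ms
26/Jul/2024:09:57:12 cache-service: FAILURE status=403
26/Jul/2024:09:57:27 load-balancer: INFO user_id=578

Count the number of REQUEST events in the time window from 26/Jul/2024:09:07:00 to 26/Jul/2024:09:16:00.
1

To count events in the time window:

1. Window boundaries: 26/Jul/2024:09:07:00 to 26/Jul/2024:09:16:00
2. Filter for REQUEST events within this window
3. Count matching events: 1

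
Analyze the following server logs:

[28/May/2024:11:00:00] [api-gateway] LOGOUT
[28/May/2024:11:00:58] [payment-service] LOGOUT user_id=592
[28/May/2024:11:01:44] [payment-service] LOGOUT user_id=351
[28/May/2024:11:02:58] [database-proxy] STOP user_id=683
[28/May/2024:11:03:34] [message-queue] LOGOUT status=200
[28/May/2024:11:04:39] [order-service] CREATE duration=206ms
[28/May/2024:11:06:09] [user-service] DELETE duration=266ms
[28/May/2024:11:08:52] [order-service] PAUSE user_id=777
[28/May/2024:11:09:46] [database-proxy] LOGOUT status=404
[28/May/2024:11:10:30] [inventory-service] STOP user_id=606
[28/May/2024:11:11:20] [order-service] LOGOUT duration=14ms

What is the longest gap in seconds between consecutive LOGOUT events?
372

To find the longest gap:

1. Extract all LOGOUT events in chronological order
2. Calculate time differences between consecutive events
3. Find the maximum difference
4. Longest gap: 372 seconds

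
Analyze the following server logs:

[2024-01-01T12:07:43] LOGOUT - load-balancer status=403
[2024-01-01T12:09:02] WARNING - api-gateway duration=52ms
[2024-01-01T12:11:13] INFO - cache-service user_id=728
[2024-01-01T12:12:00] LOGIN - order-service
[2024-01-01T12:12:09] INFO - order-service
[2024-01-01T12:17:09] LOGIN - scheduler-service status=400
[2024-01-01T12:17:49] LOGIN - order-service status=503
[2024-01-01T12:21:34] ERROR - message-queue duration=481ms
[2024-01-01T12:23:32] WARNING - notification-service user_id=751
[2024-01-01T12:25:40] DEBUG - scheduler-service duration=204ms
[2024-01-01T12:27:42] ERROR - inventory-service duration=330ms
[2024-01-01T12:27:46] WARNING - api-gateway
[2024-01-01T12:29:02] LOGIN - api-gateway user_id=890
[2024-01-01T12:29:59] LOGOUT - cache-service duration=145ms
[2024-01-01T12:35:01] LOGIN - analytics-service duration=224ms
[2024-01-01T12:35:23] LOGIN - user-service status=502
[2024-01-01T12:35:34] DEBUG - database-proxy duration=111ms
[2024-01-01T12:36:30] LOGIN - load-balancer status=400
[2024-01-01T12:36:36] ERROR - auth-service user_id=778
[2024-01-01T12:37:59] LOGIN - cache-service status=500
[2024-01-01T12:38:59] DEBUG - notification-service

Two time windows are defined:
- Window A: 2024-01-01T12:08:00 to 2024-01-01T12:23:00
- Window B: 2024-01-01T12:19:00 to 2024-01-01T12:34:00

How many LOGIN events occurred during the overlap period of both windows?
0

To find overlap events:

1. Window A: 2024-01-01T12:08:00 to 2024-01-01T12:23:00
2. Window B: 2024-01-01T12:19:00 to 2024-01-01T12:34:00
3. Overlap period: 2024-01-01T12:19:00 to 2024-01-01T12:23:00
4. Count LOGIN events in overlap: 0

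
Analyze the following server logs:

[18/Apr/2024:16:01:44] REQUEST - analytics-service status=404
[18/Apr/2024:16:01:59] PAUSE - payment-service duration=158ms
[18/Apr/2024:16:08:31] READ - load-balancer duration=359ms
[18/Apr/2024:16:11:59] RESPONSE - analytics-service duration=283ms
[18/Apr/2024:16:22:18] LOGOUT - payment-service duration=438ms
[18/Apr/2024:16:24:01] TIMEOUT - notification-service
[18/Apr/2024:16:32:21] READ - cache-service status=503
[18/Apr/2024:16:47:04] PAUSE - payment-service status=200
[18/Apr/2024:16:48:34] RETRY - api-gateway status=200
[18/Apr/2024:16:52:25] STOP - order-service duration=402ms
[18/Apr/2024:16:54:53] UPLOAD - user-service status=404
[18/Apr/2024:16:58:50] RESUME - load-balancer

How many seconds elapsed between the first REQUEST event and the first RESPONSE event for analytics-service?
615

To find the time between events:

1. Locate the first REQUEST event for analytics-service: 18/Apr/2024:16:01:44
2. Locate the first RESPONSE event for analytics-service: 18/Apr/2024:16:11:59
3. Calculate the difference: 18/Apr/2024:16:11:59 - 18/Apr/2024:16:01:44 = 615 seconds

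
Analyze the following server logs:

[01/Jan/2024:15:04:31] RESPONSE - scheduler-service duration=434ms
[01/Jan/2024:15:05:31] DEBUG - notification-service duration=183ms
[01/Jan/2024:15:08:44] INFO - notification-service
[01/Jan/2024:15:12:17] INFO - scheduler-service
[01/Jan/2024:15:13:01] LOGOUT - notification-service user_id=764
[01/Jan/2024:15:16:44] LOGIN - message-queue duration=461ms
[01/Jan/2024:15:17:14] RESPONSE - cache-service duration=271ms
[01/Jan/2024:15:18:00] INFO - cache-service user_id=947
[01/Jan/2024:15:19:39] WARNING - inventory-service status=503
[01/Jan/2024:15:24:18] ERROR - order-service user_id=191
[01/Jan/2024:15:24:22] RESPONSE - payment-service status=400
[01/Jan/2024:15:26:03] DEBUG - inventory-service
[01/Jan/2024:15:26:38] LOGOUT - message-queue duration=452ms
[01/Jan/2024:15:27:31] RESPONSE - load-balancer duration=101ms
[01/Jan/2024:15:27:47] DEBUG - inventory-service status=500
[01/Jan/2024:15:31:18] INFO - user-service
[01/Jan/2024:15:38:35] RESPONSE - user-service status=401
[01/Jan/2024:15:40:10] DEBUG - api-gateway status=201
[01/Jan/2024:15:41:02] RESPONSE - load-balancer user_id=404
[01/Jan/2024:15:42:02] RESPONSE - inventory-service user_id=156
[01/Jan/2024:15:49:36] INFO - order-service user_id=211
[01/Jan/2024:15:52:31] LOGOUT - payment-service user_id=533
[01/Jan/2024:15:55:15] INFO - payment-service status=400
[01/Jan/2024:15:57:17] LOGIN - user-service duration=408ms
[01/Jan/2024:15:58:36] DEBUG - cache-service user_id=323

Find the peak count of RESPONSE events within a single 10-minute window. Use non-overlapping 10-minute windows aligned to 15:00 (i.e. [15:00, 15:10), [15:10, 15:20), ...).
2

To find the burst window:

1. Divide the log period into non-overlapping 10-minute windows starting at 15:00
2. Count RESPONSE events in each window
3. Find the window with maximum count
4. Maximum events in a window: 2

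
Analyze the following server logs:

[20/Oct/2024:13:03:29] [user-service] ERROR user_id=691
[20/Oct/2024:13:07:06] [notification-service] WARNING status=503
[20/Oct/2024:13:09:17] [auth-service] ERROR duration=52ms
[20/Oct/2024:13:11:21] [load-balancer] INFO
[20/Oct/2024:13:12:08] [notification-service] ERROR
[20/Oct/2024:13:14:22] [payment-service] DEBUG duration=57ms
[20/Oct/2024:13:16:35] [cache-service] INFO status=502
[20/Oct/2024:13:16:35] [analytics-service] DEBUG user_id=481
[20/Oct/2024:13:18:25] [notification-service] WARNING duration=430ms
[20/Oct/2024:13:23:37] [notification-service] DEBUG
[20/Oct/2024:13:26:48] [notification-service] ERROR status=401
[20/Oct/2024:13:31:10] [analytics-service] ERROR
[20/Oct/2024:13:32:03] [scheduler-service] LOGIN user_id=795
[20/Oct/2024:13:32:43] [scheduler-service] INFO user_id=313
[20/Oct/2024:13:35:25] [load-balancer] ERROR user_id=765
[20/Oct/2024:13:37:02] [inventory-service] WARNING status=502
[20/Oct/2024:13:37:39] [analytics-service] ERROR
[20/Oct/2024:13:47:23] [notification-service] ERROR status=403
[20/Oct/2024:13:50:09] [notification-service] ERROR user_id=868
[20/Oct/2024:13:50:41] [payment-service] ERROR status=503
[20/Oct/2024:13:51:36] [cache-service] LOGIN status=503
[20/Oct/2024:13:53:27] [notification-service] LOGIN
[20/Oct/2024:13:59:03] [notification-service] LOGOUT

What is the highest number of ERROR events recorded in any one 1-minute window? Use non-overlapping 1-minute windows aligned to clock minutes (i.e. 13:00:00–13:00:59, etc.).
2

To find the burst window:

1. Divide the log period into non-overlapping 1-minute windows starting at 13:00
2. Count ERROR events in each window
3. Find the window with maximum count
4. Maximum events in a window: 2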